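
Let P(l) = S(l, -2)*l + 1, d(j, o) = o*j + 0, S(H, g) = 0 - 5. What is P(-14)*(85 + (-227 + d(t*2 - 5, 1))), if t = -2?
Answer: -10721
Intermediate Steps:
S(H, g) = -5
d(j, o) = j*o (d(j, o) = j*o + 0 = j*o)
P(l) = 1 - 5*l (P(l) = -5*l + 1 = 1 - 5*l)
P(-14)*(85 + (-227 + d(t*2 - 5, 1))) = (1 - 5*(-14))*(85 + (-227 + (-2*2 - 5)*1)) = (1 + 70)*(85 + (-227 + (-4 - 5)*1)) = 71*(85 + (-227 - 9*1)) = 71*(85 + (-227 - 9)) = 71*(85 - 236) = 71*(-151) = -10721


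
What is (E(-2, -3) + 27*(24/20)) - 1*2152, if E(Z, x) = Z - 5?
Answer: -10633/5 ≈ -2126.6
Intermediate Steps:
E(Z, x) = -5 + Z
(E(-2, -3) + 27*(24/20)) - 1*2152 = ((-5 - 2) + 27*(24/20)) - 1*2152 = (-7 + 27*(24*(1/20))) - 2152 = (-7 + 27*(6/5)) - 2152 = (-7 + 162/5) - 2152 = 127/5 - 2152 = -10633/5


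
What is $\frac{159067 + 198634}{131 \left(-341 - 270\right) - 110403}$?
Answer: $- \frac{357701}{190444} \approx -1.8782$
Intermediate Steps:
$\frac{159067 + 198634}{131 \left(-341 - 270\right) - 110403} = \frac{357701}{131 \left(-611\right) - 110403} = \frac{357701}{-80041 - 110403} = \frac{357701}{-190444} = 357701 \left(- \frac{1}{190444}\right) = - \frac{357701}{190444}$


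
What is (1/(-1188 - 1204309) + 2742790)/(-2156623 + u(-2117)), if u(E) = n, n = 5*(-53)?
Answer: -3306425116629/2600122013336 ≈ -1.2716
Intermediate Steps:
n = -265
u(E) = -265
(1/(-1188 - 1204309) + 2742790)/(-2156623 + u(-2117)) = (1/(-1188 - 1204309) + 2742790)/(-2156623 - 265) = (1/(-1205497) + 2742790)/(-2156888) = (-1/1205497 + 2742790)*(-1/2156888) = (3306425116629/1205497)*(-1/2156888) = -3306425116629/2600122013336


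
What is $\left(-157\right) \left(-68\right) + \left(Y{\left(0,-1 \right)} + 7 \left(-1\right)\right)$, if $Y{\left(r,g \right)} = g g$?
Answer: $10670$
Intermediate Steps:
$Y{\left(r,g \right)} = g^{2}$
$\left(-157\right) \left(-68\right) + \left(Y{\left(0,-1 \right)} + 7 \left(-1\right)\right) = \left(-157\right) \left(-68\right) + \left(\left(-1\right)^{2} + 7 \left(-1\right)\right) = 10676 + \left(1 - 7\right) = 10676 - 6 = 10670$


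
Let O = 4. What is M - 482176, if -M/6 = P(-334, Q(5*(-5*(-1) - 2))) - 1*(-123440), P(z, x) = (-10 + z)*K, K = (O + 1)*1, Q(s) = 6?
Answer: -1212496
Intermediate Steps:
K = 5 (K = (4 + 1)*1 = 5*1 = 5)
P(z, x) = -50 + 5*z (P(z, x) = (-10 + z)*5 = -50 + 5*z)
M = -730320 (M = -6*((-50 + 5*(-334)) - 1*(-123440)) = -6*((-50 - 1670) + 123440) = -6*(-1720 + 123440) = -6*121720 = -730320)
M - 482176 = -730320 - 482176 = -1212496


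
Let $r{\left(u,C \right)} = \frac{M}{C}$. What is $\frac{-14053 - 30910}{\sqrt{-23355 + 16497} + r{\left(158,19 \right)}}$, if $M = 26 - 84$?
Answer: $\frac{24774613}{1239551} + \frac{48694929 i \sqrt{762}}{2479102} \approx 19.987 + 542.21 i$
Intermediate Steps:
$M = -58$
$r{\left(u,C \right)} = - \frac{58}{C}$
$\frac{-14053 - 30910}{\sqrt{-23355 + 16497} + r{\left(158,19 \right)}} = \frac{-14053 - 30910}{\sqrt{-23355 + 16497} - \frac{58}{19}} = - \frac{44963}{\sqrt{-6858} - \frac{58}{19}} = - \frac{44963}{3 i \sqrt{762} - \frac{58}{19}} = - \frac{44963}{- \frac{58}{19} + 3 i \sqrt{762}}$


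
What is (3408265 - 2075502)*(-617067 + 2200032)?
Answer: 2109717182295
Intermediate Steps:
(3408265 - 2075502)*(-617067 + 2200032) = 1332763*1582965 = 2109717182295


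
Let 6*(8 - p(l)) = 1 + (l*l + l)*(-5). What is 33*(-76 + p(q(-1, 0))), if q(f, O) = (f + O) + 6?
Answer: -2849/2 ≈ -1424.5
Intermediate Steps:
q(f, O) = 6 + O + f (q(f, O) = (O + f) + 6 = 6 + O + f)
p(l) = 47/6 + 5*l/6 + 5*l²/6 (p(l) = 8 - (1 + (l*l + l)*(-5))/6 = 8 - (1 + (l² + l)*(-5))/6 = 8 - (1 + (l + l²)*(-5))/6 = 8 - (1 + (-5*l - 5*l²))/6 = 8 - (1 - 5*l - 5*l²)/6 = 8 + (-⅙ + 5*l/6 + 5*l²/6) = 47/6 + 5*l/6 + 5*l²/6)
33*(-76 + p(q(-1, 0))) = 33*(-76 + (47/6 + 5*(6 + 0 - 1)/6 + 5*(6 + 0 - 1)²/6)) = 33*(-76 + (47/6 + (⅚)*5 + (⅚)*5²)) = 33*(-76 + (47/6 + 25/6 + (⅚)*25)) = 33*(-76 + (47/6 + 25/6 + 125/6)) = 33*(-76 + 197/6) = 33*(-259/6) = -2849/2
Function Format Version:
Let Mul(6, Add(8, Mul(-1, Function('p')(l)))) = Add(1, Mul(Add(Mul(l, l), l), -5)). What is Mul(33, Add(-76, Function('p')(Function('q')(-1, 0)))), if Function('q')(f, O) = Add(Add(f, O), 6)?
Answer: Rational(-2849, 2) ≈ -1424.5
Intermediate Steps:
Function('q')(f, O) = Add(6, O, f) (Function('q')(f, O) = Add(Add(O, f), 6) = Add(6, O, f))
Function('p')(l) = Add(Rational(47, 6), Mul(Rational(5, 6), l), Mul(Rational(5, 6), Pow(l, 2))) (Function('p')(l) = Add(8, Mul(Rational(-1, 6), Add(1, Mul(Add(Mul(l, l), l), -5)))) = Add(8, Mul(Rational(-1, 6), Add(1, Mul(Add(Pow(l, 2), l), -5)))) = Add(8, Mul(Rational(-1, 6), Add(1, Mul(Add(l, Pow(l, 2)), -5)))) = Add(8, Mul(Rational(-1, 6), Add(1, Add(Mul(-5, l), Mul(-5, Pow(l, 2)))))) = Add(8, Mul(Rational(-1, 6), Add(1, Mul(-5, l), Mul(-5, Pow(l, 2))))) = Add(8, Add(Rational(-1, 6), Mul(Rational(5, 6), l), Mul(Rational(5, 6), Pow(l, 2)))) = Add(Rational(47, 6), Mul(Rational(5, 6), l), Mul(Rational(5, 6), Pow(l, 2))))
Mul(33, Add(-76, Function('p')(Function('q')(-1, 0)))) = Mul(33, Add(-76, Add(Rational(47, 6), Mul(Rational(5, 6), Add(6, 0, -1)), Mul(Rational(5, 6), Pow(Add(6, 0, -1), 2))))) = Mul(33, Add(-76, Add(Rational(47, 6), Mul(Rational(5, 6), 5), Mul(Rational(5, 6), Pow(5, 2))))) = Mul(33, Add(-76, Add(Rational(47, 6), Rational(25, 6), Mul(Rational(5, 6), 25)))) = Mul(33, Add(-76, Add(Rational(47, 6), Rational(25, 6), Rational(125, 6)))) = Mul(33, Add(-76, Rational(197, 6))) = Mul(33, Rational(-259, 6)) = Rational(-2849, 2)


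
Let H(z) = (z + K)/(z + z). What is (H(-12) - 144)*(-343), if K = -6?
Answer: 196539/4 ≈ 49135.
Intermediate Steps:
H(z) = (-6 + z)/(2*z) (H(z) = (z - 6)/(z + z) = (-6 + z)/((2*z)) = (-6 + z)*(1/(2*z)) = (-6 + z)/(2*z))
(H(-12) - 144)*(-343) = ((½)*(-6 - 12)/(-12) - 144)*(-343) = ((½)*(-1/12)*(-18) - 144)*(-343) = (¾ - 144)*(-343) = -573/4*(-343) = 196539/4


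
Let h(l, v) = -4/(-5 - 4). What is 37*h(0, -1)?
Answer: 148/9 ≈ 16.444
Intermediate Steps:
h(l, v) = 4/9 (h(l, v) = -4/(-9) = -⅑*(-4) = 4/9)
37*h(0, -1) = 37*(4/9) = 148/9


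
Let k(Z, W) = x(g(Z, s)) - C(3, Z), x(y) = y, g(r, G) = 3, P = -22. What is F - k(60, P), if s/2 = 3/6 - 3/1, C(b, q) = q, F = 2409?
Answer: 2466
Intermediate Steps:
s = -5 (s = 2*(3/6 - 3/1) = 2*(3*(1/6) - 3*1) = 2*(1/2 - 3) = 2*(-5/2) = -5)
k(Z, W) = 3 - Z
F - k(60, P) = 2409 - (3 - 1*60) = 2409 - (3 - 60) = 2409 - 1*(-57) = 2409 + 57 = 2466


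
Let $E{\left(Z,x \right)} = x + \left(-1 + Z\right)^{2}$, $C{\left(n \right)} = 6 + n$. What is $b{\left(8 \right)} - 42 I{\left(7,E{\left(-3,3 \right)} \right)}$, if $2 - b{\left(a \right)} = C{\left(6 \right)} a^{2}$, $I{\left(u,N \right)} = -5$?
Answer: $-556$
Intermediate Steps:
$b{\left(a \right)} = 2 - 12 a^{2}$ ($b{\left(a \right)} = 2 - \left(6 + 6\right) a^{2} = 2 - 12 a^{2}$)
$b{\left(8 \right)} - 42 I{\left(7,E{\left(-3,3 \right)} \right)} = \left(2 - 12 \cdot 8^{2}\right) - -210 = \left(2 - 768\right) + 210 = -766 + 210 = -556$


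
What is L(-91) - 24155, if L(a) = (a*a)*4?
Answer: 8969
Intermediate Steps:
L(a) = 4*a**2 (L(a) = a**2*4 = 4*a**2)
L(-91) - 24155 = 4*(-91)**2 - 24155 = 4*8281 - 24155 = 33124 - 24155 = 8969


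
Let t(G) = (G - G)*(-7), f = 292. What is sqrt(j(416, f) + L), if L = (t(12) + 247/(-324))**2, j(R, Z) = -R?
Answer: I*sqrt(43609007)/324 ≈ 20.382*I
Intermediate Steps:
t(G) = 0 (t(G) = 0*(-7) = 0)
L = 61009/104976 (L = (0 + 247/(-324))**2 = (0 + 247*(-1/324))**2 = (0 - 247/324)**2 = (-247/324)**2 = 61009/104976 ≈ 0.58117)
sqrt(j(416, f) + L) = sqrt(-1*416 + 61009/104976) = sqrt(-416 + 61009/104976) = sqrt(-43609007/104976) = I*sqrt(43609007)/324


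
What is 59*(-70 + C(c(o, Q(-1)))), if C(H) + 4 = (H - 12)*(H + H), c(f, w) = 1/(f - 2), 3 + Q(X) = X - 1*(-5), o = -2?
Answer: -32037/8 ≈ -4004.6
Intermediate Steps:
Q(X) = 2 + X (Q(X) = -3 + (X - 1*(-5)) = -3 + (X + 5) = -3 + (5 + X) = 2 + X)
c(f, w) = 1/(-2 + f)
C(H) = -4 + 2*H*(-12 + H) (C(H) = -4 + (H - 12)*(H + H) = -4 + (-12 + H)*(2*H) = -4 + 2*H*(-12 + H))
59*(-70 + C(c(o, Q(-1)))) = 59*(-70 + (-4 - 24/(-2 - 2) + 2*(1/(-2 - 2))**2)) = 59*(-70 + (-4 - 24/(-4) + 2*(1/(-4))**2)) = 59*(-70 + (-4 - 24*(-1/4) + 2*(-1/4)**2)) = 59*(-70 + (-4 + 6 + 2*(1/16))) = 59*(-70 + (-4 + 6 + 1/8)) = 59*(-70 + 17/8) = 59*(-543/8) = -32037/8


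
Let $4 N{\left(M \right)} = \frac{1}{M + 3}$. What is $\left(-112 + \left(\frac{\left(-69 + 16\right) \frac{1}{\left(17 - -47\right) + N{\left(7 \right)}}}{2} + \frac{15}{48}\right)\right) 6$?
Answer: $- \frac{13780401}{20488} \approx -672.61$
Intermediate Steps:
$N{\left(M \right)} = \frac{1}{4 \left(3 + M\right)}$ ($N{\left(M \right)} = \frac{1}{4 \left(M + 3\right)} = \frac{1}{4 \left(3 + M\right)}$)
$\left(-112 + \left(\frac{\left(-69 + 16\right) \frac{1}{\left(17 - -47\right) + N{\left(7 \right)}}}{2} + \frac{15}{48}\right)\right) 6 = \left(-112 + \left(\frac{\left(-69 + 16\right) \frac{1}{\left(17 - -47\right) + \frac{1}{4 \left(3 + 7\right)}}}{2} + \frac{15}{48}\right)\right) 6 = \left(-112 + \left(- \frac{53}{\left(17 + 47\right) + \frac{1}{4 \cdot 10}} \cdot \frac{1}{2} + 15 \cdot \frac{1}{48}\right)\right) 6 = \left(-112 + \left(- \frac{53}{64 + \frac{1}{4} \cdot \frac{1}{10}} \cdot \frac{1}{2} + \frac{5}{16}\right)\right) 6 = \left(-112 + \left(- \frac{53}{64 + \frac{1}{40}} \cdot \frac{1}{2} + \frac{5}{16}\right)\right) 6 = \left(-112 + \left(- \frac{53}{\frac{2561}{40}} \cdot \frac{1}{2} + \frac{5}{16}\right)\right) 6 = \left(-112 + \left(\left(-53\right) \frac{40}{2561} \cdot \frac{1}{2} + \frac{5}{16}\right)\right) 6 = \left(-112 + \left(\left(- \frac{2120}{2561}\right) \frac{1}{2} + \frac{5}{16}\right)\right) 6 = \left(-112 + \left(- \frac{1060}{2561} + \frac{5}{16}\right)\right) 6 = \left(-112 - \frac{4155}{40976}\right) 6 = \left(- \frac{4593467}{40976}\right) 6 = - \frac{13780401}{20488}$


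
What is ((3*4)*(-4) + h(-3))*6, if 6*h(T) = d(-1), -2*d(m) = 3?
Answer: -579/2 ≈ -289.50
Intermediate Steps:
d(m) = -3/2 (d(m) = -½*3 = -3/2)
h(T) = -¼ (h(T) = (⅙)*(-3/2) = -¼)
((3*4)*(-4) + h(-3))*6 = ((3*4)*(-4) - ¼)*6 = (12*(-4) - ¼)*6 = (-48 - ¼)*6 = -193/4*6 = -579/2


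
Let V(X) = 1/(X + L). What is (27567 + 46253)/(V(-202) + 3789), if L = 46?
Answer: 11515920/591083 ≈ 19.483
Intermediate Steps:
V(X) = 1/(46 + X) (V(X) = 1/(X + 46) = 1/(46 + X))
(27567 + 46253)/(V(-202) + 3789) = (27567 + 46253)/(1/(46 - 202) + 3789) = 73820/(1/(-156) + 3789) = 73820/(-1/156 + 3789) = 73820/(591083/156) = 73820*(156/591083) = 11515920/591083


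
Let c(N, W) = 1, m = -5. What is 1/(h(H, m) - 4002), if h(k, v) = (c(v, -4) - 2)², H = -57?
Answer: -1/4001 ≈ -0.00024994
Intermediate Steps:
h(k, v) = 1 (h(k, v) = (1 - 2)² = (-1)² = 1)
1/(h(H, m) - 4002) = 1/(1 - 4002) = 1/(-4001) = -1/4001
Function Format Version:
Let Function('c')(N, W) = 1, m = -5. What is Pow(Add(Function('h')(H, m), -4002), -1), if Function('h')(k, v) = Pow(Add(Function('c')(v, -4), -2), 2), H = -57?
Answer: Rational(-1, 4001) ≈ -0.00024994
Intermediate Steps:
Function('h')(k, v) = 1 (Function('h')(k, v) = Pow(Add(1, -2), 2) = Pow(-1, 2) = 1)
Pow(Add(Function('h')(H, m), -4002), -1) = Pow(Add(1, -4002), -1) = Pow(-4001, -1) = Rational(-1, 4001)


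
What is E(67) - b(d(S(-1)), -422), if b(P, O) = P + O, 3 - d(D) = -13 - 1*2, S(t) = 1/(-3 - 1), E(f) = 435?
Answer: 839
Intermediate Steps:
S(t) = -¼ (S(t) = 1/(-4) = -¼)
d(D) = 18 (d(D) = 3 - (-13 - 1*2) = 3 - (-13 - 2) = 3 - 1*(-15) = 3 + 15 = 18)
b(P, O) = O + P
E(67) - b(d(S(-1)), -422) = 435 - (-422 + 18) = 435 - 1*(-404) = 435 + 404 = 839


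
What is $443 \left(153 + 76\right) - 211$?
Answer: $101236$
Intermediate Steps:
$443 \left(153 + 76\right) - 211 = 443 \cdot 229 - 211 = 101447 - 211 = 101236$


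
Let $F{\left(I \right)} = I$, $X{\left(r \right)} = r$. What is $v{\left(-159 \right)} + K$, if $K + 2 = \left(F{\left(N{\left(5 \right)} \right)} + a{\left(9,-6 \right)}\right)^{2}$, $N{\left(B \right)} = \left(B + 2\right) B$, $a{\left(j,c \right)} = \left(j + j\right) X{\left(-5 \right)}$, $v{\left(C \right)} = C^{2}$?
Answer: $28304$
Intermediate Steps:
$a{\left(j,c \right)} = - 10 j$ ($a{\left(j,c \right)} = \left(j + j\right) \left(-5\right) = 2 j \left(-5\right) = - 10 j$)
$N{\left(B \right)} = B \left(2 + B\right)$ ($N{\left(B \right)} = \left(2 + B\right) B = B \left(2 + B\right)$)
$K = 3023$ ($K = -2 + \left(5 \left(2 + 5\right) - 90\right)^{2} = -2 + \left(5 \cdot 7 - 90\right)^{2} = -2 + \left(35 - 90\right)^{2} = -2 + \left(-55\right)^{2} = -2 + 3025 = 3023$)
$v{\left(-159 \right)} + K = \left(-159\right)^{2} + 3023 = 25281 + 3023 = 28304$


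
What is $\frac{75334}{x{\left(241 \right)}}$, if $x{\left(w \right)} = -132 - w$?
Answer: $- \frac{75334}{373} \approx -201.97$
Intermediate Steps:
$\frac{75334}{x{\left(241 \right)}} = \frac{75334}{-132 - 241} = \frac{75334}{-373} = 75334 \left(- \frac{1}{373}\right) = - \frac{75334}{373}$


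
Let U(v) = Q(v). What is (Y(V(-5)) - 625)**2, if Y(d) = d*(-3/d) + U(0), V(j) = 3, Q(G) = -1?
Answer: 395641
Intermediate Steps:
U(v) = -1
Y(d) = -4 (Y(d) = d*(-3/d) - 1 = -3 - 1 = -4)
(Y(V(-5)) - 625)**2 = (-4 - 625)**2 = (-629)**2 = 395641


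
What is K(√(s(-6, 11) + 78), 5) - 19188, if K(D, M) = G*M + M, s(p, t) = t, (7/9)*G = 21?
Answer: -19048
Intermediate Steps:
G = 27 (G = (9/7)*21 = 27)
K(D, M) = 28*M (K(D, M) = 27*M + M = 28*M)
K(√(s(-6, 11) + 78), 5) - 19188 = 28*5 - 19188 = 140 - 19188 = -19048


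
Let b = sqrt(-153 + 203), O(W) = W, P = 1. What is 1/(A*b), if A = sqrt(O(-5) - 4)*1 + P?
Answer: sqrt(2)*(1 - 3*I)/100 ≈ 0.014142 - 0.042426*I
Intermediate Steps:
b = 5*sqrt(2) (b = sqrt(50) = 5*sqrt(2) ≈ 7.0711)
A = 1 + 3*I (A = sqrt(-5 - 4)*1 + 1 = sqrt(-9)*1 + 1 = (3*I)*1 + 1 = 3*I + 1 = 1 + 3*I ≈ 1.0 + 3.0*I)
1/(A*b) = 1/((1 + 3*I)*(5*sqrt(2))) = 1/(5*sqrt(2)*(1 + 3*I)) = sqrt(2)*(1 - 3*I)/100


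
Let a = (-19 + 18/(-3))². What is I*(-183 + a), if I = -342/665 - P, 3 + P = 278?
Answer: -4262206/35 ≈ -1.2178e+5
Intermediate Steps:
P = 275 (P = -3 + 278 = 275)
a = 625 (a = (-19 + 18*(-⅓))² = (-19 - 6)² = (-25)² = 625)
I = -9643/35 (I = -342/665 - 1*275 = -342*1/665 - 275 = -18/35 - 275 = -9643/35 ≈ -275.51)
I*(-183 + a) = -9643*(-183 + 625)/35 = -9643/35*442 = -4262206/35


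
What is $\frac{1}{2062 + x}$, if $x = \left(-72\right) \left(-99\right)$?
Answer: $\frac{1}{9190} \approx 0.00010881$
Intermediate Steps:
$x = 7128$
$\frac{1}{2062 + x} = \frac{1}{2062 + 7128} = \frac{1}{9190}$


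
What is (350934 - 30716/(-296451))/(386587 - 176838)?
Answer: 104034765950/62180300799 ≈ 1.6731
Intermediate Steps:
(350934 - 30716/(-296451))/(386587 - 176838) = (350934 - 30716*(-1/296451))/209749 = (350934 + 30716/296451)*(1/209749) = (104034765950/296451)*(1/209749) = 104034765950/62180300799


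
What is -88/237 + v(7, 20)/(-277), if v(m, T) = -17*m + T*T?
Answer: -90973/65649 ≈ -1.3857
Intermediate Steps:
v(m, T) = T² - 17*m (v(m, T) = -17*m + T² = T² - 17*m)
-88/237 + v(7, 20)/(-277) = -88/237 + (20² - 17*7)/(-277) = -88*1/237 + (400 - 119)*(-1/277) = -88/237 + 281*(-1/277) = -88/237 - 281/277 = -90973/65649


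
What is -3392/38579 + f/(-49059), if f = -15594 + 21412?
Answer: -390860750/1892647161 ≈ -0.20652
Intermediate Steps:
f = 5818
-3392/38579 + f/(-49059) = -3392/38579 + 5818/(-49059) = -3392*1/38579 + 5818*(-1/49059) = -3392/38579 - 5818/49059 = -390860750/1892647161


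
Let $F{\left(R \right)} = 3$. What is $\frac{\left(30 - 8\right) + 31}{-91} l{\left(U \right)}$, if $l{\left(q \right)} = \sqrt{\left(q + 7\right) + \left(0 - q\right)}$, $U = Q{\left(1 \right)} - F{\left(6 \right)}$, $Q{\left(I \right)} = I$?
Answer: $- \frac{53 \sqrt{7}}{91} \approx -1.5409$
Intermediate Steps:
$U = -2$ ($U = 1 - 3 = -2$)
$l{\left(q \right)} = \sqrt{7}$ ($l{\left(q \right)} = \sqrt{\left(7 + q\right) - q} = \sqrt{7}$)
$\frac{\left(30 - 8\right) + 31}{-91} l{\left(U \right)} = \frac{\left(30 - 8\right) + 31}{-91} \sqrt{7} = \left(22 + 31\right) \left(- \frac{1}{91}\right) \sqrt{7} = 53 \left(- \frac{1}{91}\right) \sqrt{7} = - \frac{53 \sqrt{7}}{91}$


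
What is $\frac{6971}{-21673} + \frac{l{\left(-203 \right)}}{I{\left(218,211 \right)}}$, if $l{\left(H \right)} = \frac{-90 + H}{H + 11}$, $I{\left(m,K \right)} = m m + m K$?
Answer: $- \frac{125166487315}{389165242752} \approx -0.32163$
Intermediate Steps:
$I{\left(m,K \right)} = m^{2} + K m$
$l{\left(H \right)} = \frac{-90 + H}{11 + H}$
$\frac{6971}{-21673} + \frac{l{\left(-203 \right)}}{I{\left(218,211 \right)}} = \frac{6971}{-21673} + \frac{\frac{1}{11 - 203} \left(-90 - 203\right)}{218 \left(211 + 218\right)} = 6971 \left(- \frac{1}{21673}\right) + \frac{\frac{1}{-192} \left(-293\right)}{218 \cdot 429} = - \frac{6971}{21673} + \frac{\left(- \frac{1}{192}\right) \left(-293\right)}{93522} = - \frac{6971}{21673} + \frac{293}{192} \cdot \frac{1}{93522} = - \frac{6971}{21673} + \frac{293}{17956224} = - \frac{125166487315}{389165242752}$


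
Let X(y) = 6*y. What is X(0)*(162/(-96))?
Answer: 0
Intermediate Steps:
X(0)*(162/(-96)) = (6*0)*(162/(-96)) = 0*(162*(-1/96)) = 0*(-27/16) = 0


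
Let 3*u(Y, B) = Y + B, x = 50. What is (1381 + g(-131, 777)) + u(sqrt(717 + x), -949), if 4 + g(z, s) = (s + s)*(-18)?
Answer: -80734/3 + sqrt(767)/3 ≈ -26902.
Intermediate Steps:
g(z, s) = -4 - 36*s (g(z, s) = -4 + (s + s)*(-18) = -4 + (2*s)*(-18) = -4 - 36*s)
u(Y, B) = B/3 + Y/3 (u(Y, B) = (Y + B)/3 = (B + Y)/3 = B/3 + Y/3)
(1381 + g(-131, 777)) + u(sqrt(717 + x), -949) = (1381 + (-4 - 36*777)) + ((1/3)*(-949) + sqrt(717 + 50)/3) = (1381 + (-4 - 27972)) + (-949/3 + sqrt(767)/3) = (1381 - 27976) + (-949/3 + sqrt(767)/3) = -26595 + (-949/3 + sqrt(767)/3) = -80734/3 + sqrt(767)/3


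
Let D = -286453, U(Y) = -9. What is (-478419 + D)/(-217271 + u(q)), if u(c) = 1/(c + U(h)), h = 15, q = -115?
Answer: 94844128/26941605 ≈ 3.5204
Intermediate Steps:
u(c) = 1/(-9 + c) (u(c) = 1/(c - 9) = 1/(-9 + c))
(-478419 + D)/(-217271 + u(q)) = (-478419 - 286453)/(-217271 + 1/(-9 - 115)) = -764872/(-217271 + 1/(-124)) = -764872/(-217271 - 1/124) = -764872/(-26941605/124) = -764872*(-124/26941605) = 94844128/26941605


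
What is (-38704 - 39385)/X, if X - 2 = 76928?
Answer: -78089/76930 ≈ -1.0151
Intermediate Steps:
X = 76930 (X = 2 + 76928 = 76930)
(-38704 - 39385)/X = (-38704 - 39385)/76930 = -78089*1/76930 = -78089/76930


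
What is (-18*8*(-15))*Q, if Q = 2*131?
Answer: 565920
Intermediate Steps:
Q = 262
(-18*8*(-15))*Q = (-18*8*(-15))*262 = -144*(-15)*262 = 2160*262 = 565920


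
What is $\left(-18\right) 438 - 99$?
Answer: $-7983$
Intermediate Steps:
$\left(-18\right) 438 - 99 = -7884 - 99 = -7983$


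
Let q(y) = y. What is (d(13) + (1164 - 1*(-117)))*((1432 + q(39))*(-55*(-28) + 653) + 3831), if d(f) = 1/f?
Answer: 53787990036/13 ≈ 4.1375e+9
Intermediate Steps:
(d(13) + (1164 - 1*(-117)))*((1432 + q(39))*(-55*(-28) + 653) + 3831) = (1/13 + (1164 - 1*(-117)))*((1432 + 39)*(-55*(-28) + 653) + 3831) = (1/13 + (1164 + 117))*(1471*(1540 + 653) + 3831) = (1/13 + 1281)*(1471*2193 + 3831) = 16654*(3225903 + 3831)/13 = (16654/13)*3229734 = 53787990036/13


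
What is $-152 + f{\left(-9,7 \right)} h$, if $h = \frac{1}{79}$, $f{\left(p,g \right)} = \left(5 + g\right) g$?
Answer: $- \frac{11924}{79} \approx -150.94$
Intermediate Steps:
$f{\left(p,g \right)} = g \left(5 + g\right)$
$h = \frac{1}{79} \approx 0.012658$
$-152 + f{\left(-9,7 \right)} h = -152 + 7 \left(5 + 7\right) \frac{1}{79} = -152 + 7 \cdot 12 \cdot \frac{1}{79} = -152 + 84 \cdot \frac{1}{79} = -152 + \frac{84}{79} = - \frac{11924}{79}$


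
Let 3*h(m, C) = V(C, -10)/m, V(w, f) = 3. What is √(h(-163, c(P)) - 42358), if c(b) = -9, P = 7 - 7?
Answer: I*√1125409865/163 ≈ 205.81*I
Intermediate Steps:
P = 0
h(m, C) = 1/m (h(m, C) = (3/m)/3 = 1/m)
√(h(-163, c(P)) - 42358) = √(1/(-163) - 42358) = √(-1/163 - 42358) = √(-6904355/163) = I*√1125409865/163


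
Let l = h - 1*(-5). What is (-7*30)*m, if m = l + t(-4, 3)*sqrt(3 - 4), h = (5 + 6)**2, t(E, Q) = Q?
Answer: -26460 - 630*I ≈ -26460.0 - 630.0*I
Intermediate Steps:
h = 121 (h = 11**2 = 121)
l = 126 (l = 121 - 1*(-5) = 121 + 5 = 126)
m = 126 + 3*I (m = 126 + 3*sqrt(3 - 4) = 126 + 3*sqrt(-1) = 126 + 3*I ≈ 126.0 + 3.0*I)
(-7*30)*m = (-7*30)*(126 + 3*I) = -210*(126 + 3*I) = -26460 - 630*I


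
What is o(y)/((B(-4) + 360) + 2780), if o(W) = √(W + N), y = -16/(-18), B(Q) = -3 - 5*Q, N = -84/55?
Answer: 2*I*√4345/520905 ≈ 0.00025309*I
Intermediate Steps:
N = -84/55 (N = -84*1/55 = -84/55 ≈ -1.5273)
y = 8/9 (y = -16*(-1/18) = 8/9 ≈ 0.88889)
o(W) = √(-84/55 + W) (o(W) = √(W - 84/55) = √(-84/55 + W))
o(y)/((B(-4) + 360) + 2780) = (√(-4620 + 3025*(8/9))/55)/(((-3 - 5*(-4)) + 360) + 2780) = (√(-4620 + 24200/9)/55)/(((-3 + 20) + 360) + 2780) = (√(-17380/9)/55)/((17 + 360) + 2780) = ((2*I*√4345/3)/55)/(377 + 2780) = (2*I*√4345/165)/3157 = (2*I*√4345/165)*(1/3157) = 2*I*√4345/520905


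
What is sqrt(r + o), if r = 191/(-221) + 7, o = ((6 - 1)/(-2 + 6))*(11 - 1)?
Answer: sqrt(3640754)/442 ≈ 4.3169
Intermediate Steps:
o = 25/2 (o = (5/4)*10 = 25/2 ≈ 12.500)
r = 1356/221 (r = 191*(-1/221) + 7 = -191/221 + 7 = 1356/221 ≈ 6.1357)
sqrt(r + o) = sqrt(1356/221 + 25/2) = sqrt(8237/442) = sqrt(3640754)/442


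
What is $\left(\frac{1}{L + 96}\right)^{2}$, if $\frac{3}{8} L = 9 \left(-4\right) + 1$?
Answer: $\frac{9}{64} \approx 0.14063$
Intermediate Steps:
$L = - \frac{280}{3}$ ($L = \frac{8 \left(9 \left(-4\right) + 1\right)}{3} = \frac{8 \left(-36 + 1\right)}{3} = \frac{8}{3} \left(-35\right) = - \frac{280}{3} \approx -93.333$)
$\left(\frac{1}{L + 96}\right)^{2} = \left(\frac{1}{- \frac{280}{3} + 96}\right)^{2} = \left(\frac{1}{\frac{8}{3}}\right)^{2} = \left(\frac{3}{8}\right)^{2} = \frac{9}{64}$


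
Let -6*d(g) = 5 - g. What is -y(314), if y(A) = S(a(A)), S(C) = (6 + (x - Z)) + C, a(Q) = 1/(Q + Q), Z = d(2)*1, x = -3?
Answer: -2199/628 ≈ -3.5016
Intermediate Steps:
d(g) = -⅚ + g/6 (d(g) = -(5 - g)/6 = -⅚ + g/6)
Z = -½ (Z = (-⅚ + (⅙)*2)*1 = (-⅚ + ⅓)*1 = -½*1 = -½ ≈ -0.50000)
a(Q) = 1/(2*Q)
S(C) = 7/2 + C (S(C) = (6 + (-3 - 1*(-½))) + C = (6 + (-3 + ½)) + C = (6 - 5/2) + C = 7/2 + C)
y(A) = 7/2 + 1/(2*A)
-y(314) = -(1 + 7*314)/(2*314) = -(1 + 2198)/(2*314) = -2199/(2*314) = -1*2199/628 = -2199/628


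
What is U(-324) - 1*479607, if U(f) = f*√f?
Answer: -479607 - 5832*I ≈ -4.7961e+5 - 5832.0*I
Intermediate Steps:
U(f) = f^(3/2)
U(-324) - 1*479607 = (-324)^(3/2) - 1*479607 = -5832*I - 479607 = -479607 - 5832*I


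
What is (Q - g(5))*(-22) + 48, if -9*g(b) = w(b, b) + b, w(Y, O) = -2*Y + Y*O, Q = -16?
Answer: 3160/9 ≈ 351.11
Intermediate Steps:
w(Y, O) = -2*Y + O*Y
g(b) = -b/9 - b*(-2 + b)/9 (g(b) = -(b*(-2 + b) + b)/9 = -(b + b*(-2 + b))/9 = -b/9 - b*(-2 + b)/9)
(Q - g(5))*(-22) + 48 = (-16 - 5*(1 - 1*5)/9)*(-22) + 48 = (-16 - 5*(1 - 5)/9)*(-22) + 48 = (-16 - 5*(-4)/9)*(-22) + 48 = (-16 - 1*(-20/9))*(-22) + 48 = (-16 + 20/9)*(-22) + 48 = -124/9*(-22) + 48 = 2728/9 + 48 = 3160/9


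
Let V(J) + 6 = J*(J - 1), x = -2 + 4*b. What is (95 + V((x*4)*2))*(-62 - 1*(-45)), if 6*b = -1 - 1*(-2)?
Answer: -32657/9 ≈ -3628.6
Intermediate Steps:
b = 1/6 (b = (-1 - 1*(-2))/6 = (-1 + 2)/6 = (1/6)*1 = 1/6 ≈ 0.16667)
x = -4/3 (x = -2 + 4*(1/6) = -2 + 2/3 = -4/3 ≈ -1.3333)
V(J) = -6 + J*(-1 + J) (V(J) = -6 + J*(J - 1) = -6 + J*(-1 + J))
(95 + V((x*4)*2))*(-62 - 1*(-45)) = (95 + (-6 + (-4/3*4*2)**2 - (-4/3*4)*2))*(-62 - 1*(-45)) = (95 + (-6 + (-16/3*2)**2 - (-16)*2/3))*(-62 + 45) = (95 + (-6 + (-32/3)**2 - 1*(-32/3)))*(-17) = (95 + (-6 + 1024/9 + 32/3))*(-17) = (95 + 1066/9)*(-17) = (1921/9)*(-17) = -32657/9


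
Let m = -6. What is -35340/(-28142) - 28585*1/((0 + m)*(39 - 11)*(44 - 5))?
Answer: 517993375/92193192 ≈ 5.6186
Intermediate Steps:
-35340/(-28142) - 28585*1/((0 + m)*(39 - 11)*(44 - 5)) = -35340/(-28142) - 28585*1/((0 - 6)*(39 - 11)*(44 - 5)) = -35340*(-1/28142) - 28585/(-6*39*28) = 17670/14071 - 28585/((-234*28)) = 17670/14071 - 28585/(-6552) = 17670/14071 - 28585*(-1/6552) = 17670/14071 + 28585/6552 = 517993375/92193192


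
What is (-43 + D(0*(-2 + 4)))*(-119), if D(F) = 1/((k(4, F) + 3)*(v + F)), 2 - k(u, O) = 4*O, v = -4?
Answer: 102459/20 ≈ 5123.0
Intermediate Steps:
k(u, O) = 2 - 4*O
D(F) = 1/((-4 + F)*(5 - 4*F)) (D(F) = 1/(((2 - 4*F) + 3)*(-4 + F)) = 1/((5 - 4*F)*(-4 + F)) = 1/((-4 + F)*(5 - 4*F)))
(-43 + D(0*(-2 + 4)))*(-119) = (-43 - 1/(20 - 0*(-2 + 4) + 4*(0*(-2 + 4))²))*(-119) = (-43 - 1/(20 - 0*2 + 4*(0*2)²))*(-119) = (-43 - 1/(20 - 21*0 + 4*0²))*(-119) = (-43 - 1/(20 + 0 + 4*0))*(-119) = (-43 - 1/(20 + 0 + 0))*(-119) = (-43 - 1/20)*(-119) = -861/20*(-119) = 102459/20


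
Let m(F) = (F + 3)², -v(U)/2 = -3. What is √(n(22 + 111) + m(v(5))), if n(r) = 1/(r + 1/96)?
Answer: √1034385/113 ≈ 9.0004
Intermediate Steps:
v(U) = 6 (v(U) = -2*(-3) = 6)
m(F) = (3 + F)²
n(r) = 1/(1/96 + r) (n(r) = 1/(r + 1/96) = 1/(1/96 + r))
√(n(22 + 111) + m(v(5))) = √(96/(1 + 96*(22 + 111)) + (3 + 6)²) = √(96/(1 + 96*133) + 9²) = √(96/(1 + 12768) + 81) = √(96/12769 + 81) = √(1034385/12769) = √1034385/113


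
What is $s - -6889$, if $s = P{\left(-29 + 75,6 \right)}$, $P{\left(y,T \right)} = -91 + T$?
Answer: $6804$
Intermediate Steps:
$s = -85$ ($s = -91 + 6 = -85$)
$s - -6889 = -85 - -6889 = -85 + 6889 = 6804$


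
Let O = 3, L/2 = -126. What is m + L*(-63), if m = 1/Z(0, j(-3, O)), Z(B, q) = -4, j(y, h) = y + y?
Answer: 63503/4 ≈ 15876.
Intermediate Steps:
L = -252 (L = 2*(-126) = -252)
j(y, h) = 2*y
m = -¼ (m = 1/(-4) = -¼ ≈ -0.25000)
m + L*(-63) = -¼ - 252*(-63) = -¼ + 15876 = 63503/4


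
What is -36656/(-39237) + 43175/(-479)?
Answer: -57810319/648087 ≈ -89.201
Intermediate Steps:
-36656/(-39237) + 43175/(-479) = -36656*(-1/39237) + 43175*(-1/479) = 1264/1353 - 43175/479 = -57810319/648087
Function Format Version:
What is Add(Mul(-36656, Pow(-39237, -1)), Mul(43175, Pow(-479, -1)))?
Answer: Rational(-57810319, 648087) ≈ -89.201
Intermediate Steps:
Add(Mul(-36656, Pow(-39237, -1)), Mul(43175, Pow(-479, -1))) = Add(Mul(-36656, Rational(-1, 39237)), Mul(43175, Rational(-1, 479))) = Add(Rational(1264, 1353), Rational(-43175, 479)) = Rational(-57810319, 648087)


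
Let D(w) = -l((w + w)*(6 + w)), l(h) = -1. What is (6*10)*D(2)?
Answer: 60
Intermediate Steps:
D(w) = 1 (D(w) = -1*(-1) = 1)
(6*10)*D(2) = (6*10)*1 = 60*1 = 60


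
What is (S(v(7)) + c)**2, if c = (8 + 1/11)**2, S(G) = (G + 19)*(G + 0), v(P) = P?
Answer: 896583249/14641 ≈ 61238.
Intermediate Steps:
S(G) = G*(19 + G) (S(G) = (19 + G)*G = G*(19 + G))
c = 7921/121 (c = (8 + 1/11)**2 = (89/11)**2 = 7921/121 ≈ 65.463)
(S(v(7)) + c)**2 = (7*(19 + 7) + 7921/121)**2 = (7*26 + 7921/121)**2 = (182 + 7921/121)**2 = (29943/121)**2 = 896583249/14641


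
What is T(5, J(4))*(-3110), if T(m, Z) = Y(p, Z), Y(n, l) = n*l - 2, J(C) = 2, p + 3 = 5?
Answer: -6220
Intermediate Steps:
p = 2 (p = -3 + 5 = 2)
Y(n, l) = -2 + l*n (Y(n, l) = l*n - 2 = -2 + l*n)
T(m, Z) = -2 + 2*Z (T(m, Z) = -2 + Z*2 = -2 + 2*Z)
T(5, J(4))*(-3110) = (-2 + 2*2)*(-3110) = (-2 + 4)*(-3110) = 2*(-3110) = -6220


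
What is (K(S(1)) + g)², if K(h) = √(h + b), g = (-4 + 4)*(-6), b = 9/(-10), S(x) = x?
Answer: ⅒ ≈ 0.10000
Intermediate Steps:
b = -9/10 (b = 9*(-⅒) = -9/10 ≈ -0.90000)
g = 0 (g = 0*(-6) = 0)
K(h) = √(-9/10 + h) (K(h) = √(h - 9/10) = √(-9/10 + h))
(K(S(1)) + g)² = (√(-90 + 100*1)/10 + 0)² = (√(-90 + 100)/10 + 0)² = (√10/10 + 0)² = (√10/10)² = ⅒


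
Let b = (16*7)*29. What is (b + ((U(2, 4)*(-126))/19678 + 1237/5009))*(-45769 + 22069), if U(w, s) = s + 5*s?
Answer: -3793838429927100/49283551 ≈ -7.6980e+7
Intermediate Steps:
U(w, s) = 6*s
b = 3248 (b = 112*29 = 3248)
(b + ((U(2, 4)*(-126))/19678 + 1237/5009))*(-45769 + 22069) = (3248 + (((6*4)*(-126))/19678 + 1237/5009))*(-45769 + 22069) = (3248 + ((24*(-126))*(1/19678) + 1237*(1/5009)))*(-23700) = (3248 + (-3024*1/19678 + 1237/5009))*(-23700) = (3248 + (-1512/9839 + 1237/5009))*(-23700) = (3248 + 4597235/49283551)*(-23700) = (160077570883/49283551)*(-23700) = -3793838429927100/49283551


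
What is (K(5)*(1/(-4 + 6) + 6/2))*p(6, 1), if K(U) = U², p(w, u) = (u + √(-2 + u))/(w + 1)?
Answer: 25/2 + 25*I/2 ≈ 12.5 + 12.5*I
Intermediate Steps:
p(w, u) = (u + √(-2 + u))/(1 + w)
(K(5)*(1/(-4 + 6) + 6/2))*p(6, 1) = (5²*(1/(-4 + 6) + 6/2))*((1 + √(-2 + 1))/(1 + 6)) = (25*(1/2 + 6*(½)))*((1 + √(-1))/7) = (25*(1*(½) + 3))*((1 + I)/7) = (25*(½ + 3))*(⅐ + I/7) = (25*(7/2))*(⅐ + I/7) = 175*(⅐ + I/7)/2 = 25/2 + 25*I/2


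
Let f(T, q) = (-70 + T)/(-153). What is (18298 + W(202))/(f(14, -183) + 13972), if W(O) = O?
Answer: 707625/534443 ≈ 1.3240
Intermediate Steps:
f(T, q) = 70/153 - T/153 (f(T, q) = (-70 + T)*(-1/153) = 70/153 - T/153)
(18298 + W(202))/(f(14, -183) + 13972) = (18298 + 202)/((70/153 - 1/153*14) + 13972) = 18500/((70/153 - 14/153) + 13972) = 18500/(56/153 + 13972) = 18500/(2137772/153) = 18500*(153/2137772) = 707625/534443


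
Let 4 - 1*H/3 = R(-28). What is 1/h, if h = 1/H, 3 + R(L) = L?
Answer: 105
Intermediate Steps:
R(L) = -3 + L
H = 105 (H = 12 - 3*(-3 - 28) = 12 - 3*(-31) = 12 + 93 = 105)
h = 1/105 ≈ 0.0095238
1/h = 1/(1/105) = 105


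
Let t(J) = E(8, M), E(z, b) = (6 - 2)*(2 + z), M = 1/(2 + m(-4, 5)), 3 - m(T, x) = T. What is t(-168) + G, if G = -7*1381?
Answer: -9627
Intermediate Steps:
m(T, x) = 3 - T
M = ⅑ (M = 1/(2 + (3 - 1*(-4))) = 1/(2 + (3 + 4)) = 1/(2 + 7) = 1/9 = ⅑ ≈ 0.11111)
E(z, b) = 8 + 4*z (E(z, b) = 4*(2 + z) = 8 + 4*z)
G = -9667
t(J) = 40 (t(J) = 8 + 4*8 = 8 + 32 = 40)
t(-168) + G = 40 - 9667 = -9627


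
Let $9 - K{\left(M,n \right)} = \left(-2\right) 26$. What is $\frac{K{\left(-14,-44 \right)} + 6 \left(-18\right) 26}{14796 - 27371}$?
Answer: $\frac{2747}{12575} \approx 0.21845$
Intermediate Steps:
$K{\left(M,n \right)} = 61$ ($K{\left(M,n \right)} = 9 - \left(-2\right) 26 = 9 - -52 = 9 + 52 = 61$)
$\frac{K{\left(-14,-44 \right)} + 6 \left(-18\right) 26}{14796 - 27371} = \frac{61 + 6 \left(-18\right) 26}{14796 - 27371} = \frac{61 - 2808}{-12575} = \left(61 - 2808\right) \left(- \frac{1}{12575}\right) = \left(-2747\right) \left(- \frac{1}{12575}\right) = \frac{2747}{12575}$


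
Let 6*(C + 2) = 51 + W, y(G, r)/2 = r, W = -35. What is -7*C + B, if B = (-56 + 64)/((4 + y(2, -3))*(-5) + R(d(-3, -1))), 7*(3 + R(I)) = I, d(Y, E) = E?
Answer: -7/2 ≈ -3.5000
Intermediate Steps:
y(G, r) = 2*r
R(I) = -3 + I/7
B = 7/6 (B = (-56 + 64)/((4 + 2*(-3))*(-5) + (-3 + (⅐)*(-1))) = 8/((4 - 6)*(-5) + (-3 - ⅐)) = 8/(-2*(-5) - 22/7) = 8/(10 - 22/7) = 8/(48/7) = 8*(7/48) = 7/6 ≈ 1.1667)
C = ⅔ (C = -2 + (51 - 35)/6 = -2 + (⅙)*16 = -2 + 8/3 = ⅔ ≈ 0.66667)
-7*C + B = -7*⅔ + 7/6 = -14/3 + 7/6 = -7/2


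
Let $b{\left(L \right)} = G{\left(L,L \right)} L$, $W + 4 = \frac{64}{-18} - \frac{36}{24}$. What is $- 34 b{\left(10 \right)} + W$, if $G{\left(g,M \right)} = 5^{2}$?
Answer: $- \frac{153163}{18} \approx -8509.1$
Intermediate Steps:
$G{\left(g,M \right)} = 25$
$W = - \frac{163}{18}$ ($W = -4 + \left(\frac{64}{-18} - \frac{36}{24}\right) = -4 + \left(64 \left(- \frac{1}{18}\right) - \frac{3}{2}\right) = -4 - \frac{91}{18} = - \frac{163}{18} \approx -9.0556$)
$b{\left(L \right)} = 25 L$
$- 34 b{\left(10 \right)} + W = - 34 \cdot 25 \cdot 10 - \frac{163}{18} = \left(-34\right) 250 - \frac{163}{18} = -8500 - \frac{163}{18} = - \frac{153163}{18}$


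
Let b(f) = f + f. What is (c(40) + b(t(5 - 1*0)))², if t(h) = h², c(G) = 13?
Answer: 3969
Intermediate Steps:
b(f) = 2*f
(c(40) + b(t(5 - 1*0)))² = (13 + 2*(5 - 1*0)²)² = (13 + 2*(5 + 0)²)² = (13 + 2*5²)² = (13 + 2*25)² = (13 + 50)² = 63² = 3969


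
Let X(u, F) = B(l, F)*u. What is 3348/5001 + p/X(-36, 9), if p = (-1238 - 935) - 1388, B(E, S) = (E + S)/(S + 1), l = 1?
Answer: 1992121/20004 ≈ 99.586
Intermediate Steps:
B(E, S) = (E + S)/(1 + S)
X(u, F) = u (X(u, F) = ((1 + F)/(1 + F))*u = 1*u = u)
p = -3561 (p = -2173 - 1388 = -3561)
3348/5001 + p/X(-36, 9) = 3348/5001 - 3561/(-36) = 3348*(1/5001) - 3561*(-1/36) = 1116/1667 + 1187/12 = 1992121/20004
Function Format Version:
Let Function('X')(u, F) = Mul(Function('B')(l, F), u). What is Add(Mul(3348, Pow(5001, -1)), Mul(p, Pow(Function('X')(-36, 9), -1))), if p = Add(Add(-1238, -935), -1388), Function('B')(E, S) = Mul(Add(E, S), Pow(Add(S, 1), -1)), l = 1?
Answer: Rational(1992121, 20004) ≈ 99.586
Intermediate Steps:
Function('B')(E, S) = Mul(Pow(Add(1, S), -1), Add(E, S)) (Function('B')(E, S) = Mul(Add(E, S), Pow(Add(1, S), -1)) = Mul(Pow(Add(1, S), -1), Add(E, S)))
Function('X')(u, F) = u (Function('X')(u, F) = Mul(Mul(Pow(Add(1, F), -1), Add(1, F)), u) = Mul(1, u) = u)
p = -3561 (p = Add(-2173, -1388) = -3561)
Add(Mul(3348, Pow(5001, -1)), Mul(p, Pow(Function('X')(-36, 9), -1))) = Add(Mul(3348, Pow(5001, -1)), Mul(-3561, Pow(-36, -1))) = Add(Mul(3348, Rational(1, 5001)), Mul(-3561, Rational(-1, 36))) = Add(Rational(1116, 1667), Rational(1187, 12)) = Rational(1992121, 20004)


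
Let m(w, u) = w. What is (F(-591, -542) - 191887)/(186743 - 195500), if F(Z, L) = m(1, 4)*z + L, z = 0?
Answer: 21381/973 ≈ 21.974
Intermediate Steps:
F(Z, L) = L (F(Z, L) = 1*0 + L = 0 + L = L)
(F(-591, -542) - 191887)/(186743 - 195500) = (-542 - 191887)/(186743 - 195500) = -192429/(-8757) = -192429*(-1/8757) = 21381/973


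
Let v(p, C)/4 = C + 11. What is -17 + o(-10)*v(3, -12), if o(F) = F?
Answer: 23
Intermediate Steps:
v(p, C) = 44 + 4*C (v(p, C) = 4*(C + 11) = 4*(11 + C) = 44 + 4*C)
-17 + o(-10)*v(3, -12) = -17 - 10*(44 + 4*(-12)) = -17 - 10*(44 - 48) = -17 - 10*(-4) = -17 + 40 = 23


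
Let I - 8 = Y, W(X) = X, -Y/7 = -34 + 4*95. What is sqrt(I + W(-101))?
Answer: I*sqrt(2515) ≈ 50.15*I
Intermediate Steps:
Y = -2422 (Y = -7*(-34 + 4*95) = -7*(-34 + 380) = -7*346 = -2422)
I = -2414 (I = 8 - 2422 = -2414)
sqrt(I + W(-101)) = sqrt(-2414 - 101) = sqrt(-2515) = I*sqrt(2515)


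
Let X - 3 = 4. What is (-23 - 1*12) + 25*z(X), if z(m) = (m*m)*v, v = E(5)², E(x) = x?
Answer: 30590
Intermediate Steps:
X = 7 (X = 3 + 4 = 7)
v = 25 (v = 5² = 25)
z(m) = 25*m² (z(m) = (m*m)*25 = m²*25 = 25*m²)
(-23 - 1*12) + 25*z(X) = (-23 - 1*12) + 25*(25*7²) = (-23 - 12) + 25*(25*49) = -35 + 25*1225 = -35 + 30625 = 30590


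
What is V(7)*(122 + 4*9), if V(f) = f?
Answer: 1106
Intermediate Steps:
V(7)*(122 + 4*9) = 7*(122 + 4*9) = 7*(122 + 36) = 7*158 = 1106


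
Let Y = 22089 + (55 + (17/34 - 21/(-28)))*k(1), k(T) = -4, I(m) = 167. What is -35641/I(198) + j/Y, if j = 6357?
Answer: -259397735/1217096 ≈ -213.13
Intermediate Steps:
Y = 21864 (Y = 22089 + (55 + (17/34 - 21/(-28)))*(-4) = 22089 + (55 + (17*(1/34) - 21*(-1/28)))*(-4) = 22089 + (55 + (1/2 + 3/4))*(-4) = 22089 + (55 + 5/4)*(-4) = 22089 + (225/4)*(-4) = 22089 - 225 = 21864)
-35641/I(198) + j/Y = -35641/167 + 6357/21864 = -35641*1/167 + 6357*(1/21864) = -35641/167 + 2119/7288 = -259397735/1217096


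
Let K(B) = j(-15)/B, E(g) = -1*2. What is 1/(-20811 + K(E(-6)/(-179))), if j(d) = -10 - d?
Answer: -2/40727 ≈ -4.9107e-5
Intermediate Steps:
E(g) = -2
K(B) = 5/B (K(B) = (-10 - 1*(-15))/B = (-10 + 15)/B = 5/B)
1/(-20811 + K(E(-6)/(-179))) = 1/(-20811 + 5/((-2/(-179)))) = 1/(-20811 + 5/((-2*(-1/179)))) = 1/(-20811 + 5/(2/179)) = 1/(-20811 + 5*(179/2)) = 1/(-20811 + 895/2) = 1/(-40727/2) = -2/40727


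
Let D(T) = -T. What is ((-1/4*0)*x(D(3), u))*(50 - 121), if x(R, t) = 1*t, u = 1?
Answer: 0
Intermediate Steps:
x(R, t) = t
((-1/4*0)*x(D(3), u))*(50 - 121) = ((-1/4*0)*1)*(50 - 121) = ((-1*1/4*0)*1)*(-71) = (-1/4*0*1)*(-71) = (0*1)*(-71) = 0*(-71) = 0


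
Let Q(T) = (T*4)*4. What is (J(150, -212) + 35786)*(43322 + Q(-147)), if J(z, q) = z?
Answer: 1472297920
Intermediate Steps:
Q(T) = 16*T (Q(T) = (4*T)*4 = 16*T)
(J(150, -212) + 35786)*(43322 + Q(-147)) = (150 + 35786)*(43322 + 16*(-147)) = 35936*(43322 - 2352) = 35936*40970 = 1472297920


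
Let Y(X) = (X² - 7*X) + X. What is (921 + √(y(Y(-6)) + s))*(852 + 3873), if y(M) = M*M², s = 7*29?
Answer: 4351725 + 4725*√373451 ≈ 7.2392e+6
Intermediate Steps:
s = 203
Y(X) = X² - 6*X
y(M) = M³
(921 + √(y(Y(-6)) + s))*(852 + 3873) = (921 + √((-6*(-6 - 6))³ + 203))*(852 + 3873) = (921 + √((-6*(-12))³ + 203))*4725 = (921 + √(72³ + 203))*4725 = (921 + √(373248 + 203))*4725 = (921 + √373451)*4725 = 4351725 + 4725*√373451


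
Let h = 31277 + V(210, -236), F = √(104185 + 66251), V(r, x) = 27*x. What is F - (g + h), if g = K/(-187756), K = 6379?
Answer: -4676056801/187756 + 2*√42609 ≈ -24492.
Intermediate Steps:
g = -6379/187756 (g = 6379/(-187756) = 6379*(-1/187756) = -6379/187756 ≈ -0.033975)
F = 2*√42609 (F = √170436 = 2*√42609 ≈ 412.84)
h = 24905 (h = 31277 + 27*(-236) = 31277 - 6372 = 24905)
F - (g + h) = 2*√42609 - (-6379/187756 + 24905) = 2*√42609 - 1*4676056801/187756 = 2*√42609 - 4676056801/187756 = -4676056801/187756 + 2*√42609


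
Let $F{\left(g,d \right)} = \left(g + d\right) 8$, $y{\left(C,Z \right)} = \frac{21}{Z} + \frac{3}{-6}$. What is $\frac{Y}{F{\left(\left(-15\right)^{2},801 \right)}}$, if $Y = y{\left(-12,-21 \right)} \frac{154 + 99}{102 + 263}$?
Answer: $- \frac{253}{1997280} \approx -0.00012667$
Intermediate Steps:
$y{\left(C,Z \right)} = - \frac{1}{2} + \frac{21}{Z}$ ($y{\left(C,Z \right)} = \frac{21}{Z} + 3 \left(- \frac{1}{6}\right) = \frac{21}{Z} - \frac{1}{2} = - \frac{1}{2} + \frac{21}{Z}$)
$F{\left(g,d \right)} = 8 d + 8 g$ ($F{\left(g,d \right)} = \left(d + g\right) 8 = 8 d + 8 g$)
$Y = - \frac{759}{730}$ ($Y = \frac{42 - -21}{2 \left(-21\right)} \frac{154 + 99}{102 + 263} = \frac{1}{2} \left(- \frac{1}{21}\right) \left(42 + 21\right) \frac{253}{365} = \frac{1}{2} \left(- \frac{1}{21}\right) 63 \cdot 253 \cdot \frac{1}{365} = \left(- \frac{3}{2}\right) \frac{253}{365} = - \frac{759}{730} \approx -1.0397$)
$\frac{Y}{F{\left(\left(-15\right)^{2},801 \right)}} = - \frac{759}{730 \left(8 \cdot 801 + 8 \left(-15\right)^{2}\right)} = - \frac{759}{730 \left(6408 + 8 \cdot 225\right)} = - \frac{759}{730 \left(6408 + 1800\right)} = - \frac{759}{730 \cdot 8208} = \left(- \frac{759}{730}\right) \frac{1}{8208} = - \frac{253}{1997280}$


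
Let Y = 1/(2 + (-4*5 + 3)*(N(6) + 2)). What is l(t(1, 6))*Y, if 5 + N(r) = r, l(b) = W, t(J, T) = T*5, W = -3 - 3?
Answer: 6/49 ≈ 0.12245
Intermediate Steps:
W = -6
t(J, T) = 5*T
l(b) = -6
N(r) = -5 + r
Y = -1/49 (Y = 1/(2 + (-4*5 + 3)*((-5 + 6) + 2)) = 1/(2 + (-20 + 3)*(1 + 2)) = 1/(2 - 17*3) = 1/(2 - 51) = 1/(-49) = -1/49 ≈ -0.020408)
l(t(1, 6))*Y = -6*(-1/49) = 6/49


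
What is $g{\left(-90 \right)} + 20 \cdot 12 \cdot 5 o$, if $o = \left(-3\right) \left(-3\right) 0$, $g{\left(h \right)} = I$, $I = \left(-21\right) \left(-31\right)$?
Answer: $651$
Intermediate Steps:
$I = 651$
$g{\left(h \right)} = 651$
$o = 0$ ($o = 9 \cdot 0 = 0$)
$g{\left(-90 \right)} + 20 \cdot 12 \cdot 5 o = 651 + 20 \cdot 12 \cdot 5 \cdot 0 = 651 + 240 \cdot 5 \cdot 0 = 651 + 1200 \cdot 0 = 651 + 0 = 651$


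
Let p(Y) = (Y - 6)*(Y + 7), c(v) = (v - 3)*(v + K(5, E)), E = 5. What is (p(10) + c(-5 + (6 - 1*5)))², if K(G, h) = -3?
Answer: 13689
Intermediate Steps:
c(v) = (-3 + v)² (c(v) = (v - 3)*(v - 3) = (-3 + v)*(-3 + v) = (-3 + v)²)
p(Y) = (-6 + Y)*(7 + Y)
(p(10) + c(-5 + (6 - 1*5)))² = ((-42 + 10 + 10²) + (9 + (-5 + (6 - 1*5))² - 6*(-5 + (6 - 1*5))))² = ((-42 + 10 + 100) + (9 + (-5 + (6 - 5))² - 6*(-5 + (6 - 5))))² = (68 + (9 + (-5 + 1)² - 6*(-5 + 1)))² = (68 + (9 + (-4)² - 6*(-4)))² = (68 + (9 + 16 + 24))² = (68 + 49)² = 117² = 13689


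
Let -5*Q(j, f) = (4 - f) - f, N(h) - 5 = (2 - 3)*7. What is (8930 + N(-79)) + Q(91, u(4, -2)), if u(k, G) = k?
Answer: 44644/5 ≈ 8928.8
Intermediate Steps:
N(h) = -2 (N(h) = 5 + (2 - 3)*7 = 5 - 1*7 = 5 - 7 = -2)
Q(j, f) = -4/5 + 2*f/5 (Q(j, f) = -((4 - f) - f)/5 = -(4 - 2*f)/5 = -4/5 + 2*f/5)
(8930 + N(-79)) + Q(91, u(4, -2)) = (8930 - 2) + (-4/5 + (2/5)*4) = 8928 + (-4/5 + 8/5) = 8928 + 4/5 = 44644/5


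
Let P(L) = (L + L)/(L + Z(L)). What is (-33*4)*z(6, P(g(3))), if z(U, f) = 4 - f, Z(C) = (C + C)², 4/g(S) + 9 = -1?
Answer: -968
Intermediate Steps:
g(S) = -⅖ (g(S) = 4/(-9 - 1) = 4/(-10) = 4*(-⅒) = -⅖)
Z(C) = 4*C² (Z(C) = (2*C)² = 4*C²)
P(L) = 2*L/(L + 4*L²) (P(L) = (L + L)/(L + 4*L²) = (2*L)/(L + 4*L²) = 2*L/(L + 4*L²))
(-33*4)*z(6, P(g(3))) = (-33*4)*(4 - 2/(1 + 4*(-⅖))) = -132*(4 - 2/(1 - 8/5)) = -132*(4 - 2/(-⅗)) = -132*(4 - 2*(-5)/3) = -132*(4 - 1*(-10/3)) = -132*(4 + 10/3) = -132*22/3 = -968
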